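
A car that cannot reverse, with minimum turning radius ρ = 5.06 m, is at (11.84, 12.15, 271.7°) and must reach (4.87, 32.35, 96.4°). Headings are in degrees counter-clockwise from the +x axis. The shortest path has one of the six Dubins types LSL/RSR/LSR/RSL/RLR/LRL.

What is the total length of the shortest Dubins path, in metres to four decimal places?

Let ψ = atan2(Δy, Δx) = atan2(20.20, -6.97) = 109.0370° be the start→goal bearing.
Normalize: d = |goal − start| / ρ = 21.368690/5.06 = 4.223061, α = (θ_start − ψ) mod 360° = 162.6630° = 2.839005 rad, β = (θ_goal − ψ) mod 360° = 347.3630° = 6.062629 rad.
Common terms: sin α = 0.297991, cos α = -0.954569, sin β = -0.218773, cos β = 0.975776, cos(α−β) = -0.996637, d² = 17.834246. Work in radians in the unit-radius frame; every candidate has L = ρ·(t + p + q).
LSL: p² = 2 + d² − 2cos(α−β) + 2d(sin α − sin β) = 26.192171; p = √p² = 5.117829; φ = atan2(cos β − cos α, d + sin α − sin β) = 0.386750 rad; t = (φ − α) mod 2π = 3.830930 rad, q = (β − φ) mod 2π = 5.675879 rad → L = 5.06·(3.830930 + 5.117829 + 5.675879) = 5.06·14.624637 = 74.000664 m
RSR: p² = 2 + d² − 2cos(α−β) + 2d(sin β − sin α) = 17.462871; p = √p² = 4.178860; φ = atan2(cos α − cos β, d − sin α + sin β) = -0.480171 rad; t = (α − φ) mod 2π = 3.319177 rad, q = (φ − β) mod 2π = 6.023571 rad → L = 5.06·(3.319177 + 4.178860 + 6.023571) = 5.06·13.521607 = 68.419334 m
LSR: p² = d² − 2 + 2cos(α−β) + 2d(sin α + sin β) = 14.510056; p = √p² = 3.809207; φ = atan2(−cos α − cos β, d + sin α + sin β) − atan2(−2, p) = 0.478552 rad; t = (φ − α) mod 2π = 3.922732 rad, q = (φ − β) mod 2π = 0.699109 rad → L = 5.06·(3.922732 + 3.809207 + 0.699109) = 5.06·8.431047 = 42.661100 m
RSL: p² = d² − 2 + 2cos(α−β) − 2d(sin α + sin β) = 13.171887; p = √p² = 3.629309; φ = atan2(cos α + cos β, d − sin α − sin β) − atan2(2, p) = -0.498546 rad; t = (α − φ) mod 2π = 3.337551 rad, q = (β − φ) mod 2π = 0.277989 rad → L = 5.06·(3.337551 + 3.629309 + 0.277989) = 5.06·7.244850 = 36.658941 m
RLR: c = (6 − d² + 2cos(α−β) + 2d(sin α − sin β))/8 = -1.182859, |c| > 1 → infeasible
LRL: c = (6 − d² + 2cos(α−β) − 2d(sin α − sin β))/8 = -2.274021, |c| > 1 → infeasible
Shortest: RSL with L = 36.658941 m ≈ 36.6589 m

36.6589 m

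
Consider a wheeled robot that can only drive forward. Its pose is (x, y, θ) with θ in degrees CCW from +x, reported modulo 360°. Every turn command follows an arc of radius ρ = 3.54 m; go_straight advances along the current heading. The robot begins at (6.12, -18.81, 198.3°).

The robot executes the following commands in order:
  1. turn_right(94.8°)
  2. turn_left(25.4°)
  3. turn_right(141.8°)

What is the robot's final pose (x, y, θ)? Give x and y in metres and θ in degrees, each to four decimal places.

set_pose: (x, y, θ) = (6.1200, -18.8100, 198.3000°), ρ = 3.54
turn_right(94.8°): centre at ρ to the right, rotate −94.8° → (1.5663, -16.2754, 103.5000°)
turn_left(25.4°): centre at ρ to the left, rotate +25.4° → (0.8791, -14.8788, 128.9000°)
turn_right(141.8°): centre at ρ to the right, rotate −141.8° → (4.4244, -9.2052, -12.9000° ≡ 347.1000°)

(4.4244, -9.2052, 347.1000°)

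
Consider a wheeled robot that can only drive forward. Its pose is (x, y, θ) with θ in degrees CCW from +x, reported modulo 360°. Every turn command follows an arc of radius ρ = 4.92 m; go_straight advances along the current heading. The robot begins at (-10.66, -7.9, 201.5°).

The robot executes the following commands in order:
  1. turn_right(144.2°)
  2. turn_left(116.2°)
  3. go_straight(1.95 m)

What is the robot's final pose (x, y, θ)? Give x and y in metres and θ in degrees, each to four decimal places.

(-22.1242, 7.1027, 173.5000°)

set_pose: (x, y, θ) = (-10.6600, -7.9000, 201.5000°), ρ = 4.92
turn_right(144.2°): centre at ρ to the right, rotate −144.2° → (-16.6034, -0.6644, 57.3000°)
turn_left(116.2°): centre at ρ to the left, rotate +116.2° → (-20.1867, 6.8820, 173.5000°)
go_straight(1.95): x += 1.95·cos θ, y += 1.95·sin θ → (-22.1242, 7.1027, 173.5000°)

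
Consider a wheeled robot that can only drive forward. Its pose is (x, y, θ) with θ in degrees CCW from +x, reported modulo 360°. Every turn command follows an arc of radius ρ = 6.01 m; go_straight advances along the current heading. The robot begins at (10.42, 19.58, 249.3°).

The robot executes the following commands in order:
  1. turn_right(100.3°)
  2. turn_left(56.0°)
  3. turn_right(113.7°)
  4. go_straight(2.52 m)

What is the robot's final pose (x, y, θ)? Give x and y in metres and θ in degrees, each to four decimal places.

set_pose: (x, y, θ) = (10.4200, 19.5800, 249.3000°), ρ = 6.01
turn_right(100.3°): centre at ρ to the right, rotate −100.3° → (1.7026, 16.5528, 149.0000°)
turn_left(56.0°): centre at ρ to the left, rotate +56.0° → (-3.9327, 16.8481, 205.0000°)
turn_right(113.7°): centre at ρ to the right, rotate −113.7° → (-12.4811, 22.1587, 91.3000°)
go_straight(2.52): x += 2.52·cos θ, y += 2.52·sin θ → (-12.5383, 24.6781, 91.3000°)

(-12.5383, 24.6781, 91.3000°)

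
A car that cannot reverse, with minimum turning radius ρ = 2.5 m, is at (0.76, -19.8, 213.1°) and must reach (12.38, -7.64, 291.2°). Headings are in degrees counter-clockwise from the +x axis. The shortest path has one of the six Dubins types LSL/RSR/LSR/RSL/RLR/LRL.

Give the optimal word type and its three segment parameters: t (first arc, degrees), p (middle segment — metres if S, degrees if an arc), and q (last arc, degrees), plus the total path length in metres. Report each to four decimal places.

Let ψ = atan2(Δy, Δx) = atan2(12.16, 11.62) = 46.3009° be the start→goal bearing.
Normalize: d = |goal − start| / ρ = 16.819334/2.5 = 6.727734, α = (θ_start − ψ) mod 360° = 166.7991° = 2.911194 rad, β = (θ_goal − ψ) mod 360° = 244.8991° = 4.274296 rad.
Common terms: sin α = 0.228365, cos α = -0.973575, sin β = -0.905562, cos β = -0.424213, cos(α−β) = 0.206204, d² = 45.262400. Work in radians in the unit-radius frame; every candidate has L = ρ·(t + p + q).
LSL: p² = 2 + d² − 2cos(α−β) + 2d(sin α − sin β) = 62.107521; p = √p² = 7.880833; φ = atan2(cos β − cos α, d + sin α − sin β) = 0.069765 rad; t = (φ − α) mod 2π = 3.441756 rad, q = (β − φ) mod 2π = 4.204531 rad → L = 2.5·(3.441756 + 7.880833 + 4.204531) = 2.5·15.527120 = 38.817800 m
RSR: p² = 2 + d² − 2cos(α−β) + 2d(sin β − sin α) = 31.592462; p = √p² = 5.620717; φ = atan2(cos α − cos β, d − sin α + sin β) = -0.097895 rad; t = (α − φ) mod 2π = 3.009089 rad, q = (φ − β) mod 2π = 1.910994 rad → L = 2.5·(3.009089 + 5.620717 + 1.910994) = 2.5·10.540800 = 26.352001 m
LSR: p² = d² − 2 + 2cos(α−β) + 2d(sin α + sin β) = 34.562806; p = √p² = 5.879014; φ = atan2(−cos α − cos β, d + sin α + sin β) − atan2(−2, p) = 0.554947 rad; t = (φ − α) mod 2π = 3.926939 rad, q = (φ − β) mod 2π = 2.563836 rad → L = 2.5·(3.926939 + 5.879014 + 2.563836) = 2.5·12.369789 = 30.924473 m
RSL: p² = d² − 2 + 2cos(α−β) − 2d(sin α + sin β) = 52.786810; p = √p² = 7.265453; φ = atan2(cos α + cos β, d − sin α − sin β) − atan2(2, p) = -0.455191 rad; t = (α − φ) mod 2π = 3.366386 rad, q = (β − φ) mod 2π = 4.729488 rad → L = 2.5·(3.366386 + 7.265453 + 4.729488) = 2.5·15.361327 = 38.403317 m
RLR: c = (6 − d² + 2cos(α−β) + 2d(sin α − sin β))/8 = -2.949058, |c| > 1 → infeasible
LRL: c = (6 − d² + 2cos(α−β) − 2d(sin α − sin β))/8 = -6.763440, |c| > 1 → infeasible
Shortest: RSR with L = 26.352001 m ≈ 26.3520 m
Convert RSR to answer units (arcs ×180/π): t = 3.009089·180/π = 172.4081°, p = ρ·p = 2.5·5.620717 = 14.0518 m, q = 1.910994·180/π = 109.4919°, L = 26.3520 m.

RSR: t = 172.4081°, p = 14.0518 m, q = 109.4919°, L = 26.3520 m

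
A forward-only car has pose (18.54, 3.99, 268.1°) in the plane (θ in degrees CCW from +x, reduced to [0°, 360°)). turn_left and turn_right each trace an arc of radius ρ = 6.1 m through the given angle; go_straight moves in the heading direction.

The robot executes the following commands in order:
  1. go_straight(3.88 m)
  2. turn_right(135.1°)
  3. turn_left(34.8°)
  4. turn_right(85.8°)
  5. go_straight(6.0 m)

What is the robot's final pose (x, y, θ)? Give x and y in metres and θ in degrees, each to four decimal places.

(0.7648, 10.7090, 82.0000°)

set_pose: (x, y, θ) = (18.5400, 3.9900, 268.1000°), ρ = 6.1
go_straight(3.88): x += 3.88·cos θ, y += 3.88·sin θ → (18.4114, 0.1121, 268.1000°)
turn_right(135.1°): centre at ρ to the right, rotate −135.1° → (7.8535, -3.8458, 133.0000°)
turn_left(34.8°): centre at ρ to the left, rotate +34.8° → (4.6813, -2.0438, 167.8000°)
turn_right(85.8°): centre at ρ to the right, rotate −85.8° → (-0.0703, 4.7674, 82.0000°)
go_straight(6.0): x += 6.0·cos θ, y += 6.0·sin θ → (0.7648, 10.7090, 82.0000°)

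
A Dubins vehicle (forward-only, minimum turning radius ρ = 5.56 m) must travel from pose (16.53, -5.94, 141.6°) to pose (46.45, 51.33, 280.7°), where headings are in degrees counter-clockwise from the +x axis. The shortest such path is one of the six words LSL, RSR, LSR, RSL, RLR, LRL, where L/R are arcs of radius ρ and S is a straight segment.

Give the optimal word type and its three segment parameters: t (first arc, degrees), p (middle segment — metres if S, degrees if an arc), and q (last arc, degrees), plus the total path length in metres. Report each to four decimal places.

Let ψ = atan2(Δy, Δx) = atan2(57.27, 29.92) = 62.4157° be the start→goal bearing.
Normalize: d = |goal − start| / ρ = 64.614699/5.56 = 11.621349, α = (θ_start − ψ) mod 360° = 79.1843° = 1.382026 rad, β = (θ_goal − ψ) mod 360° = 218.2843° = 3.809779 rad.
Common terms: sin α = 0.982236, cos α = 0.187651, sin β = -0.619563, cos β = -0.784947, cos(α−β) = -0.755853, d² = 135.055746. Work in radians in the unit-radius frame; every candidate has L = ρ·(t + p + q).
LSL: p² = 2 + d² − 2cos(α−β) + 2d(sin α − sin β) = 175.797585; p = √p² = 13.258868; φ = atan2(cos β − cos α, d + sin α − sin β) = -0.073420 rad; t = (φ − α) mod 2π = 4.827739 rad, q = (β − φ) mod 2π = 3.883199 rad → L = 5.56·(4.827739 + 13.258868 + 3.883199) = 5.56·21.969806 = 122.152124 m
RSR: p² = 2 + d² − 2cos(α−β) + 2d(sin β − sin α) = 101.337320; p = √p² = 10.066644; φ = atan2(cos α − cos β, d − sin α + sin β) = 0.096767 rad; t = (α − φ) mod 2π = 1.285259 rad, q = (φ − β) mod 2π = 2.570173 rad → L = 5.56·(1.285259 + 10.066644 + 2.570173) = 5.56·13.922076 = 77.406744 m
LSR: p² = d² − 2 + 2cos(α−β) + 2d(sin α + sin β) = 139.973522; p = √p² = 11.831041; φ = atan2(−cos α − cos β, d + sin α + sin β) − atan2(−2, p) = 0.217263 rad; t = (φ − α) mod 2π = 5.118423 rad, q = (φ − β) mod 2π = 2.690670 rad → L = 5.56·(5.118423 + 11.831041 + 2.690670) = 5.56·19.640133 = 109.199140 m
RSL: p² = d² − 2 + 2cos(α−β) − 2d(sin α + sin β) = 123.114555; p = √p² = 11.095700; φ = atan2(cos α + cos β, d − sin α − sin β) − atan2(2, p) = -0.231337 rad; t = (α − φ) mod 2π = 1.613363 rad, q = (β − φ) mod 2π = 4.041116 rad → L = 5.56·(1.613363 + 11.095700 + 4.041116) = 5.56·16.750180 = 93.130999 m
RLR: c = (6 − d² + 2cos(α−β) + 2d(sin α − sin β))/8 = -11.667165, |c| > 1 → infeasible
LRL: c = (6 − d² + 2cos(α−β) − 2d(sin α − sin β))/8 = -20.974698, |c| > 1 → infeasible
Shortest: RSR with L = 77.406744 m ≈ 77.4067 m
Convert RSR to answer units (arcs ×180/π): t = 1.285259·180/π = 73.6399°, p = ρ·p = 5.56·10.066644 = 55.9705 m, q = 2.570173·180/π = 147.2601°, L = 77.4067 m.

RSR: t = 73.6399°, p = 55.9705 m, q = 147.2601°, L = 77.4067 m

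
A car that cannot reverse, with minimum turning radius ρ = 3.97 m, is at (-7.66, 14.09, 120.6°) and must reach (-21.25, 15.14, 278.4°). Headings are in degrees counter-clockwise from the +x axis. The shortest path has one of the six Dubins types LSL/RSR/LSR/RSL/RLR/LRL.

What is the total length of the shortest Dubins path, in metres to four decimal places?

18.1681 m

Let ψ = atan2(Δy, Δx) = atan2(1.05, -13.59) = 175.5820° be the start→goal bearing.
Normalize: d = |goal − start| / ρ = 13.630503/3.97 = 3.433376, α = (θ_start − ψ) mod 360° = 305.0180° = 5.323569 rad, β = (θ_goal − ψ) mod 360° = 102.8180° = 1.794513 rad.
Common terms: sin α = -0.818971, cos α = 0.573834, sin β = 0.975080, cos β = -0.221856, cos(α−β) = -0.925871, d² = 11.788070. Work in radians in the unit-radius frame; every candidate has L = ρ·(t + p + q).
LSL: p² = 2 + d² − 2cos(α−β) + 2d(sin α − sin β) = 3.320510; p = √p² = 1.822227; φ = atan2(cos β − cos α, d + sin α − sin β) = -0.451881 rad; t = (φ − α) mod 2π = 0.507735 rad, q = (β − φ) mod 2π = 2.246394 rad → L = 3.97·(0.507735 + 1.822227 + 2.246394) = 3.97·4.576356 = 18.168134 m
RSR: p² = 2 + d² − 2cos(α−β) + 2d(sin β − sin α) = 27.959114; p = √p² = 5.287638; φ = atan2(cos α − cos β, d − sin α + sin β) = 0.151055 rad; t = (α − φ) mod 2π = 5.172514 rad, q = (φ − β) mod 2π = 4.639727 rad → L = 3.97·(5.172514 + 5.287638 + 4.639727) = 3.97·15.099879 = 59.946519 m
LSR: p² = d² − 2 + 2cos(α−β) + 2d(sin α + sin β) = 9.008286; p = √p² = 3.001381; φ = atan2(−cos α − cos β, d + sin α + sin β) − atan2(−2, p) = 0.490044 rad; t = (φ − α) mod 2π = 1.449661 rad, q = (φ − β) mod 2π = 4.978716 rad → L = 3.97·(1.449661 + 3.001381 + 4.978716) = 3.97·9.429757 = 37.436137 m
RSL: p² = d² − 2 + 2cos(α−β) − 2d(sin α + sin β) = 6.864373; p = √p² = 2.619995; φ = atan2(cos α + cos β, d − sin α − sin β) − atan2(2, p) = -0.545007 rad; t = (α − φ) mod 2π = 5.868576 rad, q = (β − φ) mod 2π = 2.339521 rad → L = 3.97·(5.868576 + 2.619995 + 2.339521) = 3.97·10.828092 = 42.987524 m
RLR: c = (6 − d² + 2cos(α−β) + 2d(sin α − sin β))/8 = -2.494889, |c| > 1 → infeasible
LRL: c = (6 − d² + 2cos(α−β) − 2d(sin α − sin β))/8 = 0.584936; p = 2π − arccos c = 5.337190 rad; φ = atan2(cos β − cos α, d + sin α − sin β) = -0.451881 rad; t = (φ − α + p/2) mod 2π = 3.176331 rad, q = (β − α − t + p) mod 2π = 4.914989 rad → L = 3.97·(3.176331 + 5.337190 + 4.914989) = 3.97·13.428511 = 53.311187 m
Shortest: LSL with L = 18.168134 m ≈ 18.1681 m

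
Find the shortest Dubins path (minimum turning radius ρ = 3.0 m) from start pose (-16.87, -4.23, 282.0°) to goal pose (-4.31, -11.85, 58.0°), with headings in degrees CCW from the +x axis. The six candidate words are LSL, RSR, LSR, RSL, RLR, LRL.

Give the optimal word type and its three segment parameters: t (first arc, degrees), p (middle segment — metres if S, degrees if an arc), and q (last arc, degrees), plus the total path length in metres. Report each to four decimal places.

LSL: t = 34.7824°, p = 9.7171 m, q = 101.2176°, L = 16.8380 m

Let ψ = atan2(Δy, Δx) = atan2(-7.62, 12.56) = -31.2447° be the start→goal bearing.
Normalize: d = |goal − start| / ρ = 14.690745/3.0 = 4.896915, α = (θ_start − ψ) mod 360° = 313.2447° = 5.467151 rad, β = (θ_goal − ψ) mod 360° = 89.2447° = 1.557614 rad.
Common terms: sin α = -0.728435, cos α = 0.685115, sin β = 0.999913, cos β = 0.013182, cos(α−β) = -0.719340, d² = 23.979778. Work in radians in the unit-radius frame; every candidate has L = ρ·(t + p + q).
LSL: p² = 2 + d² − 2cos(α−β) + 2d(sin α − sin β) = 10.491314; p = √p² = 3.239030; φ = atan2(cos β − cos α, d + sin α − sin β) = -0.208966 rad; t = (φ − α) mod 2π = 0.607068 rad, q = (β − φ) mod 2π = 1.766580 rad → L = 3.0·(0.607068 + 3.239030 + 1.766580) = 3.0·5.612678 = 16.838033 m
RSR: p² = 2 + d² − 2cos(α−β) + 2d(sin β − sin α) = 44.345601; p = √p² = 6.659249; φ = atan2(cos α − cos β, d − sin α + sin β) = 0.101074 rad; t = (α − φ) mod 2π = 5.366077 rad, q = (φ − β) mod 2π = 4.826646 rad → L = 3.0·(5.366077 + 6.659249 + 4.826646) = 3.0·16.851972 = 50.555916 m
LSR: p² = d² − 2 + 2cos(α−β) + 2d(sin α + sin β) = 23.199913; p = √p² = 4.816629; φ = atan2(−cos α − cos β, d + sin α + sin β) − atan2(−2, p) = 0.259269 rad; t = (φ − α) mod 2π = 1.075303 rad, q = (φ − β) mod 2π = 4.984841 rad → L = 3.0·(1.075303 + 4.816629 + 4.984841) = 3.0·10.876772 = 32.630317 m
RSL: p² = d² − 2 + 2cos(α−β) − 2d(sin α + sin β) = 17.882283; p = √p² = 4.228745; φ = atan2(cos α + cos β, d − sin α − sin β) − atan2(2, p) = -0.291940 rad; t = (α − φ) mod 2π = 5.759091 rad, q = (β − φ) mod 2π = 1.849553 rad → L = 3.0·(5.759091 + 4.228745 + 1.849553) = 3.0·11.837389 = 35.512167 m
RLR: c = (6 − d² + 2cos(α−β) + 2d(sin α − sin β))/8 = -4.543200, |c| > 1 → infeasible
LRL: c = (6 − d² + 2cos(α−β) − 2d(sin α − sin β))/8 = -0.311414; p = 2π − arccos c = 4.395708 rad; φ = atan2(cos β − cos α, d + sin α − sin β) = -0.208966 rad; t = (φ − α + p/2) mod 2π = 2.804922 rad, q = (β − α − t + p) mod 2π = 3.964434 rad → L = 3.0·(2.804922 + 4.395708 + 3.964434) = 3.0·11.165064 = 33.495192 m
Shortest: LSL with L = 16.838033 m ≈ 16.8380 m
Convert LSL to answer units (arcs ×180/π): t = 0.607068·180/π = 34.7824°, p = ρ·p = 3.0·3.239030 = 9.7171 m, q = 1.766580·180/π = 101.2176°, L = 16.8380 m.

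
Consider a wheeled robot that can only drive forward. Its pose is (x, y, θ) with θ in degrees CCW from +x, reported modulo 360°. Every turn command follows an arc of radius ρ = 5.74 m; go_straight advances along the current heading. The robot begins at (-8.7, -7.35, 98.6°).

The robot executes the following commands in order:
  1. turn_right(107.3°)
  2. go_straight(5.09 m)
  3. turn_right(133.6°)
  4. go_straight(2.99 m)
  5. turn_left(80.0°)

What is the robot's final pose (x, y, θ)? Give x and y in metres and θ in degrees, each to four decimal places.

(1.5793, -20.8415, 297.7000°)

set_pose: (x, y, θ) = (-8.7000, -7.3500, 98.6000°), ρ = 5.74
turn_right(107.3°): centre at ρ to the right, rotate −107.3° → (-2.1563, -0.8177, -8.7000° ≡ 351.3000°)
go_straight(5.09): x += 5.09·cos θ, y += 5.09·sin θ → (2.8751, -1.5876, 351.3000°)
turn_right(133.6°): centre at ρ to the right, rotate −133.6° → (5.5171, -11.8032, 217.7000°)
go_straight(2.99): x += 2.99·cos θ, y += 2.99·sin θ → (3.1513, -13.6317, 217.7000°)
turn_left(80.0°): centre at ρ to the left, rotate +80.0° → (1.5793, -20.8415, 297.7000°)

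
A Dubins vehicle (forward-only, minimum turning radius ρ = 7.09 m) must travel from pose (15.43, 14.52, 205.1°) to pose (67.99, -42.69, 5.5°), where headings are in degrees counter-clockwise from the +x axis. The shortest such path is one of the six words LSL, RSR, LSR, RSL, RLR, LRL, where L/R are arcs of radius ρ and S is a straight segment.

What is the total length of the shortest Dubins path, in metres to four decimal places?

Let ψ = atan2(Δy, Δx) = atan2(-57.21, 52.56) = -47.4257° be the start→goal bearing.
Normalize: d = |goal − start| / ρ = 77.688723/7.09 = 10.957507, α = (θ_start − ψ) mod 360° = 252.5257° = 4.407404 rad, β = (θ_goal − ψ) mod 360° = 52.9257° = 0.923727 rad.
Common terms: sin α = -0.953852, cos α = -0.300278, sin β = 0.797854, cos β = 0.602851, cos(α−β) = -0.942057, d² = 120.066955. Work in radians in the unit-radius frame; every candidate has L = ρ·(t + p + q).
LSL: p² = 2 + d² − 2cos(α−β) + 2d(sin α − sin β) = 85.562415; p = √p² = 9.249995; φ = atan2(cos β − cos α, d + sin α − sin β) = 0.097791 rad; t = (φ − α) mod 2π = 1.973572 rad, q = (β − φ) mod 2π = 0.825936 rad → L = 7.09·(1.973572 + 9.249995 + 0.825936) = 7.09·12.049504 = 85.430980 m
RSR: p² = 2 + d² − 2cos(α−β) + 2d(sin β − sin α) = 162.339725; p = √p² = 12.741261; φ = atan2(cos α − cos β, d − sin α + sin β) = -0.070942 rad; t = (α − φ) mod 2π = 4.478346 rad, q = (φ − β) mod 2π = 5.288516 rad → L = 7.09·(4.478346 + 12.741261 + 5.288516) = 7.09·22.508123 = 159.582594 m
LSR: p² = d² − 2 + 2cos(α−β) + 2d(sin α + sin β) = 112.764154; p = √p² = 10.619047; φ = atan2(−cos α − cos β, d + sin α + sin β) − atan2(−2, p) = 0.158155 rad; t = (φ − α) mod 2π = 2.033936 rad, q = (φ − β) mod 2π = 5.517613 rad → L = 7.09·(2.033936 + 10.619047 + 5.517613) = 7.09·18.170596 = 128.829529 m
RSL: p² = d² − 2 + 2cos(α−β) − 2d(sin α + sin β) = 119.601527; p = √p² = 10.936248; φ = atan2(cos α + cos β, d − sin α − sin β) − atan2(2, p) = -0.153660 rad; t = (α − φ) mod 2π = 4.561065 rad, q = (β − φ) mod 2π = 1.077388 rad → L = 7.09·(4.561065 + 10.936248 + 1.077388) = 7.09·16.574701 = 117.514628 m
RLR: c = (6 − d² + 2cos(α−β) + 2d(sin α − sin β))/8 = -19.292466, |c| > 1 → infeasible
LRL: c = (6 − d² + 2cos(α−β) − 2d(sin α − sin β))/8 = -9.695302, |c| > 1 → infeasible
Shortest: LSL with L = 85.430980 m ≈ 85.4310 m

85.4310 m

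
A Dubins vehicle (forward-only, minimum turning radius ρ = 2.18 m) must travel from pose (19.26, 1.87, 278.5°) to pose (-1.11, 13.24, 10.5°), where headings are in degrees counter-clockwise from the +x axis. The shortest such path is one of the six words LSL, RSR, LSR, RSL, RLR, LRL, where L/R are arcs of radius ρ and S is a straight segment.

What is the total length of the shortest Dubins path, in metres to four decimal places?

30.4111 m

Let ψ = atan2(Δy, Δx) = atan2(11.37, -20.37) = 150.8309° be the start→goal bearing.
Normalize: d = |goal − start| / ρ = 23.328390/2.18 = 10.701097, α = (θ_start − ψ) mod 360° = 127.6691° = 2.228246 rad, β = (θ_goal − ψ) mod 360° = 219.6691° = 3.833949 rad.
Common terms: sin α = 0.791553, cos α = -0.611100, sin β = -0.638353, cos β = -0.769744, cos(α−β) = -0.034899, d² = 114.513467. Work in radians in the unit-radius frame; every candidate has L = ρ·(t + p + q).
LSL: p² = 2 + d² − 2cos(α−β) + 2d(sin α − sin β) = 147.186391; p = √p² = 12.132040; φ = atan2(cos β − cos α, d + sin α − sin β) = -0.013077 rad; t = (φ − α) mod 2π = 4.041862 rad, q = (β − φ) mod 2π = 3.847026 rad → L = 2.18·(4.041862 + 12.132040 + 3.847026) = 2.18·20.020928 = 43.645623 m
RSR: p² = 2 + d² − 2cos(α−β) + 2d(sin β − sin α) = 85.980141; p = √p² = 9.272548; φ = atan2(cos α − cos β, d − sin α + sin β) = 0.017110 rad; t = (α − φ) mod 2π = 2.211137 rad, q = (φ − β) mod 2π = 2.466346 rad → L = 2.18·(2.211137 + 9.272548 + 2.466346) = 2.18·13.950030 = 30.411066 m
LSR: p² = d² − 2 + 2cos(α−β) + 2d(sin α + sin β) = 115.722488; p = √p² = 10.757439; φ = atan2(−cos α − cos β, d + sin α + sin β) − atan2(−2, p) = 0.310356 rad; t = (φ − α) mod 2π = 4.365295 rad, q = (φ − β) mod 2π = 2.759592 rad → L = 2.18·(4.365295 + 10.757439 + 2.759592) = 2.18·17.882325 = 38.983469 m
RSL: p² = d² − 2 + 2cos(α−β) − 2d(sin α + sin β) = 109.164848; p = √p² = 10.448198; φ = atan2(cos α + cos β, d − sin α − sin β) − atan2(2, p) = -0.319304 rad; t = (α − φ) mod 2π = 2.547551 rad, q = (β − φ) mod 2π = 4.153253 rad → L = 2.18·(2.547551 + 10.448198 + 4.153253) = 2.18·17.149002 = 37.384825 m
RLR: c = (6 − d² + 2cos(α−β) + 2d(sin α − sin β))/8 = -9.747518, |c| > 1 → infeasible
LRL: c = (6 − d² + 2cos(α−β) − 2d(sin α − sin β))/8 = -17.398299, |c| > 1 → infeasible
Shortest: RSR with L = 30.411066 m ≈ 30.4111 m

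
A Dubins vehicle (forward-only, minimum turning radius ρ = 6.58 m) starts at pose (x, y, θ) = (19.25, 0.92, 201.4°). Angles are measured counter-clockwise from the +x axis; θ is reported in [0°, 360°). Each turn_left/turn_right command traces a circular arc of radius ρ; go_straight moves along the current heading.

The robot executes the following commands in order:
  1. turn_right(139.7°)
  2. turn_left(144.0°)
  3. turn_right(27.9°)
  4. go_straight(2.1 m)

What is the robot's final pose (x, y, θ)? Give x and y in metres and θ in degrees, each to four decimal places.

(-2.7960, 18.6490, 177.8000°)

set_pose: (x, y, θ) = (19.2500, 0.9200, 201.4000°), ρ = 6.58
turn_right(139.7°): centre at ρ to the right, rotate −139.7° → (11.0556, 10.1658, 61.7000°)
turn_left(144.0°): centre at ρ to the left, rotate +144.0° → (2.4086, 19.2144, 205.7000°)
turn_right(27.9°): centre at ρ to the right, rotate −27.9° → (-0.6975, 18.5684, 177.8000°)
go_straight(2.1): x += 2.1·cos θ, y += 2.1·sin θ → (-2.7960, 18.6490, 177.8000°)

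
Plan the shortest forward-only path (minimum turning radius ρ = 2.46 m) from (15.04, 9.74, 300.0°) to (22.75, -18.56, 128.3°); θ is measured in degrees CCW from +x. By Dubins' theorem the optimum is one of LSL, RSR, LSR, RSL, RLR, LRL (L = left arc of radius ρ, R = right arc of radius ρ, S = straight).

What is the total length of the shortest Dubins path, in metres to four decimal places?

35.4988 m

Let ψ = atan2(Δy, Δx) = atan2(-28.30, 7.71) = -74.7603° be the start→goal bearing.
Normalize: d = |goal − start| / ρ = 29.331452/2.46 = 11.923355, α = (θ_start − ψ) mod 360° = 14.7603° = 0.257616 rad, β = (θ_goal − ψ) mod 360° = 203.0603° = 3.544071 rad.
Common terms: sin α = 0.254776, cos α = 0.967000, sin β = -0.391700, cos β = -0.920093, cos(α−β) = -0.989526, d² = 142.166386. Work in radians in the unit-radius frame; every candidate has L = ρ·(t + p + q).
LSL: p² = 2 + d² − 2cos(α−β) + 2d(sin α − sin β) = 161.561750; p = √p² = 12.710694; φ = atan2(cos β − cos α, d + sin α − sin β) = -0.149016 rad; t = (φ − α) mod 2π = 5.876554 rad, q = (β − φ) mod 2π = 3.693087 rad → L = 2.46·(5.876554 + 12.710694 + 3.693087) = 2.46·22.280335 = 54.809623 m
RSR: p² = 2 + d² − 2cos(α−β) + 2d(sin β − sin α) = 130.729124; p = √p² = 11.433684; φ = atan2(cos α − cos β, d − sin α + sin β) = 0.165805 rad; t = (α − φ) mod 2π = 0.091810 rad, q = (φ − β) mod 2π = 2.904920 rad → L = 2.46·(0.091810 + 11.433684 + 2.904920) = 2.46·14.430414 = 35.498819 m
LSR: p² = d² − 2 + 2cos(α−β) + 2d(sin α + sin β) = 134.922150; p = √p² = 11.615599; φ = atan2(−cos α − cos β, d + sin α + sin β) − atan2(−2, p) = 0.166531 rad; t = (φ − α) mod 2π = 6.192100 rad, q = (φ − β) mod 2π = 2.905645 rad → L = 2.46·(6.192100 + 11.615599 + 2.905645) = 2.46·20.713345 = 50.954828 m
RSL: p² = d² − 2 + 2cos(α−β) − 2d(sin α + sin β) = 141.452518; p = √p² = 11.893381; φ = atan2(cos α + cos β, d − sin α − sin β) − atan2(2, p) = -0.162713 rad; t = (α − φ) mod 2π = 0.420329 rad, q = (β − φ) mod 2π = 3.706783 rad → L = 2.46·(0.420329 + 11.893381 + 3.706783) = 2.46·16.020493 = 39.410414 m
RLR: c = (6 − d² + 2cos(α−β) + 2d(sin α − sin β))/8 = -15.341141, |c| > 1 → infeasible
LRL: c = (6 − d² + 2cos(α−β) − 2d(sin α − sin β))/8 = -19.195219, |c| > 1 → infeasible
Shortest: RSR with L = 35.498819 m ≈ 35.4988 m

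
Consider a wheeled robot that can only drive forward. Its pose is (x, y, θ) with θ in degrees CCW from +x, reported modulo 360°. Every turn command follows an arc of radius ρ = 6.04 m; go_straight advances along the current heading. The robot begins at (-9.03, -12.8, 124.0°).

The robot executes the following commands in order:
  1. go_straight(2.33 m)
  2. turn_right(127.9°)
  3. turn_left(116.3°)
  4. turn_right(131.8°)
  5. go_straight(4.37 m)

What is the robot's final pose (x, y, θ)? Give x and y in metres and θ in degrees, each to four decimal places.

set_pose: (x, y, θ) = (-9.0300, -12.8000, 124.0000°), ρ = 6.04
go_straight(2.33): x += 2.33·cos θ, y += 2.33·sin θ → (-10.3329, -10.8683, 124.0000°)
turn_right(127.9°): centre at ρ to the right, rotate −127.9° → (-4.9147, -1.4648, -3.9000° ≡ 356.1000°)
turn_left(116.3°): centre at ρ to the left, rotate +116.3° → (1.0804, 6.8629, 472.4000° ≡ 112.4000°)
turn_right(131.8°): centre at ρ to the right, rotate −131.8° → (8.6709, 14.8616, -19.4000° ≡ 340.6000°)
go_straight(4.37): x += 4.37·cos θ, y += 4.37·sin θ → (12.7927, 13.4101, 340.6000°)

(12.7927, 13.4101, 340.6000°)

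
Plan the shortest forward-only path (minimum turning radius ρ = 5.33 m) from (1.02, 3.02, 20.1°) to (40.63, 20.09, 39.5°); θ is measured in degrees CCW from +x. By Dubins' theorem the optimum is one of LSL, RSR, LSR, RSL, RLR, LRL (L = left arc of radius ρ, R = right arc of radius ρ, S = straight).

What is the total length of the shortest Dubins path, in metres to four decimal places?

Let ψ = atan2(Δy, Δx) = atan2(17.07, 39.61) = 23.3137° be the start→goal bearing.
Normalize: d = |goal − start| / ρ = 43.131624/5.33 = 8.092237, α = (θ_start − ψ) mod 360° = 356.7863° = 6.227095 rad, β = (θ_goal − ψ) mod 360° = 16.1863° = 0.282504 rad.
Common terms: sin α = -0.056060, cos α = 0.998427, sin β = 0.278761, cos β = 0.960360, cos(α−β) = 0.943223, d² = 65.484302. Work in radians in the unit-radius frame; every candidate has L = ρ·(t + p + q).
LSL: p² = 2 + d² − 2cos(α−β) + 2d(sin α − sin β) = 60.178943; p = √p² = 7.757509; φ = atan2(cos β − cos α, d + sin α − sin β) = -0.004907 rad; t = (φ − α) mod 2π = 0.051183 rad, q = (β − φ) mod 2π = 0.287411 rad → L = 5.33·(0.051183 + 7.757509 + 0.287411) = 5.33·8.096103 = 43.152227 m
RSR: p² = 2 + d² − 2cos(α−β) + 2d(sin β − sin α) = 71.016771; p = √p² = 8.427145; φ = atan2(cos α − cos β, d − sin α + sin β) = 0.004517 rad; t = (α − φ) mod 2π = 6.222578 rad, q = (φ − β) mod 2π = 6.005198 rad → L = 5.33·(6.222578 + 8.427145 + 6.005198) = 5.33·20.654922 = 110.090732 m
LSR: p² = d² − 2 + 2cos(α−β) + 2d(sin α + sin β) = 68.975044; p = √p² = 8.305122; φ = atan2(−cos α − cos β, d + sin α + sin β) − atan2(−2, p) = 0.004959 rad; t = (φ − α) mod 2π = 0.061049 rad, q = (φ − β) mod 2π = 6.005641 rad → L = 5.33·(0.061049 + 8.305122 + 6.005641) = 5.33·14.371811 = 76.601754 m
RSL: p² = d² − 2 + 2cos(α−β) − 2d(sin α + sin β) = 61.766452; p = √p² = 7.859164; φ = atan2(cos α + cos β, d − sin α − sin β) − atan2(2, p) = -0.005240 rad; t = (α − φ) mod 2π = 6.232336 rad, q = (β − φ) mod 2π = 0.287744 rad → L = 5.33·(6.232336 + 7.859164 + 0.287744) = 5.33·14.379244 = 76.641369 m
RLR: c = (6 − d² + 2cos(α−β) + 2d(sin α − sin β))/8 = -7.877096, |c| > 1 → infeasible
LRL: c = (6 − d² + 2cos(α−β) − 2d(sin α − sin β))/8 = -6.522368, |c| > 1 → infeasible
Shortest: LSL with L = 43.152227 m ≈ 43.1522 m

43.1522 m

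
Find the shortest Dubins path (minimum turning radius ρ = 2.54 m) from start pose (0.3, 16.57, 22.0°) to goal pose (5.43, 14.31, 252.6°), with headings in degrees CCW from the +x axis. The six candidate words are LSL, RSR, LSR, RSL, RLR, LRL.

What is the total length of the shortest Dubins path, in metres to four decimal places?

7.6886 m

Let ψ = atan2(Δy, Δx) = atan2(-2.26, 5.13) = -23.7757° be the start→goal bearing.
Normalize: d = |goal − start| / ρ = 5.605756/2.54 = 2.206991, α = (θ_start − ψ) mod 360° = 45.7757° = 0.798936 rad, β = (θ_goal − ψ) mod 360° = 276.3757° = 4.823666 rad.
Common terms: sin α = 0.716615, cos α = 0.697469, sin β = -0.993815, cos β = 0.111047, cos(α−β) = -0.634731, d² = 4.870807. Work in radians in the unit-radius frame; every candidate has L = ρ·(t + p + q).
LSL: p² = 2 + d² − 2cos(α−β) + 2d(sin α − sin β) = 15.690073; p = √p² = 3.961070; φ = atan2(cos β − cos α, d + sin α − sin β) = -0.148593 rad; t = (φ − α) mod 2π = 5.335656 rad, q = (β − φ) mod 2π = 4.972258 rad → L = 2.54·(5.335656 + 3.961070 + 4.972258) = 2.54·14.268984 = 36.243220 m
RSR: p² = 2 + d² − 2cos(α−β) + 2d(sin β − sin α) = 0.590463; p = √p² = 0.768416; φ = atan2(cos α − cos β, d − sin α + sin β) = 0.868184 rad; t = (α − φ) mod 2π = 6.213938 rad, q = (φ − β) mod 2π = 2.327704 rad → L = 2.54·(6.213938 + 0.768416 + 2.327704) = 2.54·9.310057 = 23.647546 m
LSR: p² = d² − 2 + 2cos(α−β) + 2d(sin α + sin β) = 0.377789; p = √p² = 0.614645; φ = atan2(−cos α − cos β, d + sin α + sin β) − atan2(−2, p) = 0.875886 rad; t = (φ − α) mod 2π = 0.076950 rad, q = (φ − β) mod 2π = 2.335406 rad → L = 2.54·(0.076950 + 0.614645 + 2.335406) = 2.54·3.027001 = 7.688583 m
RSL: p² = d² − 2 + 2cos(α−β) − 2d(sin α + sin β) = 2.824903; p = √p² = 1.680745; φ = atan2(cos α + cos β, d − sin α − sin β) − atan2(2, p) = -0.557266 rad; t = (α − φ) mod 2π = 1.356203 rad, q = (β − φ) mod 2π = 5.380932 rad → L = 2.54·(1.356203 + 1.680745 + 5.380932) = 2.54·8.417879 = 21.381413 m
RLR: c = (6 − d² + 2cos(α−β) + 2d(sin α − sin β))/8 = 0.926192; p = 2π − arccos c = 5.896574 rad; φ = atan2(cos α − cos β, d − sin α + sin β) = 0.868184 rad; t = (α − φ + p/2) mod 2π = 2.879039 rad, q = (α − β − t + p) mod 2π = 5.275991 rad → L = 2.54·(2.879039 + 5.896574 + 5.275991) = 2.54·14.051604 = 35.691074 m
LRL: c = (6 − d² + 2cos(α−β) − 2d(sin α − sin β))/8 = -0.961259; p = 2π − arccos c = 3.420855 rad; φ = atan2(cos β − cos α, d + sin α − sin β) = -0.148593 rad; t = (φ − α + p/2) mod 2π = 0.762898 rad, q = (β − α − t + p) mod 2π = 0.399500 rad → L = 2.54·(0.762898 + 3.420855 + 0.399500) = 2.54·4.583253 = 11.641463 m
Shortest: LSR with L = 7.688583 m ≈ 7.6886 m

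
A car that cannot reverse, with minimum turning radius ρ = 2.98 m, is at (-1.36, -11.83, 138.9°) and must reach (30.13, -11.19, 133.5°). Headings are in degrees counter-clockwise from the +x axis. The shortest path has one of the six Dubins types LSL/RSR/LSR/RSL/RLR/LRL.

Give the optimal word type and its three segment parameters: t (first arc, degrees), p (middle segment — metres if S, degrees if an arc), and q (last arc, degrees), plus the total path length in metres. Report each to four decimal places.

Let ψ = atan2(Δy, Δx) = atan2(0.64, 31.49) = 1.1643° be the start→goal bearing.
Normalize: d = |goal − start| / ρ = 31.496503/2.98 = 10.569296, α = (θ_start − ψ) mod 360° = 137.7357° = 2.403941 rad, β = (θ_goal − ψ) mod 360° = 132.3357° = 2.309693 rad.
Common terms: sin α = 0.672552, cos α = -0.740050, sin β = 0.739212, cos β = -0.673473, cos(α−β) = 0.995562, d² = 111.710024. Work in radians in the unit-radius frame; every candidate has L = ρ·(t + p + q).
LSL: p² = 2 + d² − 2cos(α−β) + 2d(sin α − sin β) = 110.309801; p = √p² = 10.502847; φ = atan2(cos β − cos α, d + sin α − sin β) = 0.006339 rad; t = (φ − α) mod 2π = 3.885583 rad, q = (β − φ) mod 2π = 2.303354 rad → L = 2.98·(3.885583 + 10.502847 + 2.303354) = 2.98·16.691785 = 49.741519 m
RSR: p² = 2 + d² − 2cos(α−β) + 2d(sin β − sin α) = 113.128000; p = √p² = 10.636165; φ = atan2(cos α − cos β, d − sin α + sin β) = -0.006260 rad; t = (α − φ) mod 2π = 2.410201 rad, q = (φ − β) mod 2π = 3.967232 rad → L = 2.98·(2.410201 + 10.636165 + 3.967232) = 2.98·17.013598 = 50.700522 m
LSR: p² = d² − 2 + 2cos(α−β) + 2d(sin α + sin β) = 141.543841; p = √p² = 11.897220; φ = atan2(−cos α − cos β, d + sin α + sin β) − atan2(−2, p) = 0.283986 rad; t = (φ − α) mod 2π = 4.163230 rad, q = (φ − β) mod 2π = 4.257478 rad → L = 2.98·(4.163230 + 11.897220 + 4.257478) = 2.98·20.317928 = 60.547426 m
RSL: p² = d² − 2 + 2cos(α−β) − 2d(sin α + sin β) = 81.858455; p = √p² = 9.047566; φ = atan2(cos α + cos β, d − sin α − sin β) − atan2(2, p) = -0.370703 rad; t = (α − φ) mod 2π = 2.774644 rad, q = (β − φ) mod 2π = 2.680396 rad → L = 2.98·(2.774644 + 9.047566 + 2.680396) = 2.98·14.502607 = 43.217769 m
RLR: c = (6 − d² + 2cos(α−β) + 2d(sin α − sin β))/8 = -13.141000, |c| > 1 → infeasible
LRL: c = (6 − d² + 2cos(α−β) − 2d(sin α − sin β))/8 = -12.788725, |c| > 1 → infeasible
Shortest: RSL with L = 43.217769 m ≈ 43.2178 m
Convert RSL to answer units (arcs ×180/π): t = 2.774644·180/π = 158.9754°, p = ρ·p = 2.98·9.047566 = 26.9617 m, q = 2.680396·180/π = 153.5754°, L = 43.2178 m.

RSL: t = 158.9754°, p = 26.9617 m, q = 153.5754°, L = 43.2178 m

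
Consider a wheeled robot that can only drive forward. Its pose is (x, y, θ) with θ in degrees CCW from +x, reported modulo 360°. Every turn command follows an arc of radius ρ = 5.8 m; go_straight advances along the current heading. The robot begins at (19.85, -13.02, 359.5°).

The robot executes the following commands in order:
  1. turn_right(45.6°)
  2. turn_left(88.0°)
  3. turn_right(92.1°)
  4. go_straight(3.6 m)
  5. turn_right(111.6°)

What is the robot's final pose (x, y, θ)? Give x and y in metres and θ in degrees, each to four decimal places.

set_pose: (x, y, θ) = (19.8500, -13.0200, 359.5000°), ρ = 5.8
turn_right(45.6°): centre at ρ to the right, rotate −45.6° → (23.9786, -14.7980, 313.9000°)
turn_left(88.0°): centre at ρ to the left, rotate +88.0° → (32.0312, -15.0933, 401.9000° ≡ 41.9000°)
turn_right(92.1°): centre at ρ to the right, rotate −92.1° → (40.3607, -15.6977, -50.2000° ≡ 309.8000°)
go_straight(3.6): x += 3.6·cos θ, y += 3.6·sin θ → (42.6651, -18.4635, 309.8000°)
turn_right(111.6°): centre at ρ to the right, rotate −111.6° → (40.0206, -27.6860, 198.2000°)

(40.0206, -27.6860, 198.2000°)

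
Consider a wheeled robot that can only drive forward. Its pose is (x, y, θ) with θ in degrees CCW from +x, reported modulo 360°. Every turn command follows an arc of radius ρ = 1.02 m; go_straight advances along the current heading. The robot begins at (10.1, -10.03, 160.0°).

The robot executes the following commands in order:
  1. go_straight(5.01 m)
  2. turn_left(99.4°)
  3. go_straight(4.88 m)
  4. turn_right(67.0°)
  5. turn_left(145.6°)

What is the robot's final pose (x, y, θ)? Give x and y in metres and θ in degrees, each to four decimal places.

(2.1964, -16.6346, 338.0000°)

set_pose: (x, y, θ) = (10.1000, -10.0300, 160.0000°), ρ = 1.02
go_straight(5.01): x += 5.01·cos θ, y += 5.01·sin θ → (5.3921, -8.3165, 160.0000°)
turn_left(99.4°): centre at ρ to the left, rotate +99.4° → (4.0407, -9.0873, 259.4000°)
go_straight(4.88): x += 4.88·cos θ, y += 4.88·sin θ → (3.1430, -13.8841, 259.4000°)
turn_right(67.0°): centre at ρ to the right, rotate −67.0° → (2.3594, -14.6926, 192.4000°)
turn_left(145.6°): centre at ρ to the left, rotate +145.6° → (2.1964, -16.6346, 338.0000°)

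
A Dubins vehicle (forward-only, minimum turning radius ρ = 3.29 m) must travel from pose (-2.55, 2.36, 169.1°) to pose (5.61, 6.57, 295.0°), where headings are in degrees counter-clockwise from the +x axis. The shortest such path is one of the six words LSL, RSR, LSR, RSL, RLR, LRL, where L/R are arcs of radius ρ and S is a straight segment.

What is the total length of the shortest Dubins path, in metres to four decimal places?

18.0170 m

Let ψ = atan2(Δy, Δx) = atan2(4.21, 8.16) = 27.2906° be the start→goal bearing.
Normalize: d = |goal − start| / ρ = 9.182031/3.29 = 2.790891, α = (θ_start − ψ) mod 360° = 141.8094° = 2.475040 rad, β = (θ_goal − ψ) mod 360° = 267.7094° = 4.672410 rad.
Common terms: sin α = 0.618280, cos α = -0.785958, sin β = -0.999201, cos β = -0.039968, cos(α−β) = -0.586372, d² = 7.789073. Work in radians in the unit-radius frame; every candidate has L = ρ·(t + p + q).
LSL: p² = 2 + d² − 2cos(α−β) + 2d(sin α − sin β) = 19.990242; p = √p² = 4.471045; φ = atan2(cos β − cos α, d + sin α − sin β) = 0.167633 rad; t = (φ − α) mod 2π = 3.975778 rad, q = (β − φ) mod 2π = 4.504777 rad → L = 3.29·(3.975778 + 4.471045 + 4.504777) = 3.29·12.951600 = 42.610763 m
RSR: p² = 2 + d² − 2cos(α−β) + 2d(sin β − sin α) = 1.933392; p = √p² = 1.390465; φ = atan2(cos α − cos β, d − sin α + sin β) = -0.566289 rad; t = (α − φ) mod 2π = 3.041329 rad, q = (φ − β) mod 2π = 1.044487 rad → L = 3.29·(3.041329 + 1.390465 + 1.044487) = 3.29·5.476280 = 18.016963 m
LSR: p² = d² − 2 + 2cos(α−β) + 2d(sin α + sin β) = 2.490109; p = √p² = 1.578008; φ = atan2(−cos α − cos β, d + sin α + sin β) − atan2(−2, p) = 1.232964 rad; t = (φ − α) mod 2π = 5.041109 rad, q = (φ − β) mod 2π = 2.843739 rad → L = 3.29·(5.041109 + 1.578008 + 2.843739) = 3.29·9.462856 = 31.132798 m
RSL: p² = d² − 2 + 2cos(α−β) − 2d(sin α + sin β) = 6.742546; p = √p² = 2.596641; φ = atan2(cos α + cos β, d − sin α − sin β) − atan2(2, p) = -0.911059 rad; t = (α − φ) mod 2π = 3.386100 rad, q = (β − φ) mod 2π = 5.583469 rad → L = 3.29·(3.386100 + 2.596641 + 5.583469) = 3.29·11.566210 = 38.052831 m
RLR: c = (6 − d² + 2cos(α−β) + 2d(sin α − sin β))/8 = 0.758326; p = 2π − arccos c = 5.573130 rad; φ = atan2(cos α − cos β, d − sin α + sin β) = -0.566289 rad; t = (α − φ + p/2) mod 2π = 5.827894 rad, q = (α − β − t + p) mod 2π = 3.831052 rad → L = 3.29·(5.827894 + 5.573130 + 3.831052) = 3.29·15.232076 = 50.113531 m
LRL: c = (6 − d² + 2cos(α−β) − 2d(sin α − sin β))/8 = -1.498780, |c| > 1 → infeasible
Shortest: RSR with L = 18.016963 m ≈ 18.0170 m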